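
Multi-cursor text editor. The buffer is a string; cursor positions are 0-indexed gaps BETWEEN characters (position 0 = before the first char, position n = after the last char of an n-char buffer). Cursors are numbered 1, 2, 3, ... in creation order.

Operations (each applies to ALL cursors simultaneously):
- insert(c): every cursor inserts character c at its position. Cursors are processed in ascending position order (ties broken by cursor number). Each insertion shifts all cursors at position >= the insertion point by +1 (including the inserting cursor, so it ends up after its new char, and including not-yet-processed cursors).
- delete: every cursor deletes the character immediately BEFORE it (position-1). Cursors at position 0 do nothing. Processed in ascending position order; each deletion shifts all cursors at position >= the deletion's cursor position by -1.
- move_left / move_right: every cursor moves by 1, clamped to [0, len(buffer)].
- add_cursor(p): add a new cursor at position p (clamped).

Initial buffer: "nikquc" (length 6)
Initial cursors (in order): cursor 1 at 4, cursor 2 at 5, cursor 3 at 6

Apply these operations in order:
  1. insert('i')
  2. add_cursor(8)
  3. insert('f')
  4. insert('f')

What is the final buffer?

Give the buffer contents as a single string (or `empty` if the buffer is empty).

After op 1 (insert('i')): buffer="nikqiuici" (len 9), cursors c1@5 c2@7 c3@9, authorship ....1.2.3
After op 2 (add_cursor(8)): buffer="nikqiuici" (len 9), cursors c1@5 c2@7 c4@8 c3@9, authorship ....1.2.3
After op 3 (insert('f')): buffer="nikqifuifcfif" (len 13), cursors c1@6 c2@9 c4@11 c3@13, authorship ....11.22.433
After op 4 (insert('f')): buffer="nikqiffuiffcffiff" (len 17), cursors c1@7 c2@11 c4@14 c3@17, authorship ....111.222.44333

Answer: nikqiffuiffcffiff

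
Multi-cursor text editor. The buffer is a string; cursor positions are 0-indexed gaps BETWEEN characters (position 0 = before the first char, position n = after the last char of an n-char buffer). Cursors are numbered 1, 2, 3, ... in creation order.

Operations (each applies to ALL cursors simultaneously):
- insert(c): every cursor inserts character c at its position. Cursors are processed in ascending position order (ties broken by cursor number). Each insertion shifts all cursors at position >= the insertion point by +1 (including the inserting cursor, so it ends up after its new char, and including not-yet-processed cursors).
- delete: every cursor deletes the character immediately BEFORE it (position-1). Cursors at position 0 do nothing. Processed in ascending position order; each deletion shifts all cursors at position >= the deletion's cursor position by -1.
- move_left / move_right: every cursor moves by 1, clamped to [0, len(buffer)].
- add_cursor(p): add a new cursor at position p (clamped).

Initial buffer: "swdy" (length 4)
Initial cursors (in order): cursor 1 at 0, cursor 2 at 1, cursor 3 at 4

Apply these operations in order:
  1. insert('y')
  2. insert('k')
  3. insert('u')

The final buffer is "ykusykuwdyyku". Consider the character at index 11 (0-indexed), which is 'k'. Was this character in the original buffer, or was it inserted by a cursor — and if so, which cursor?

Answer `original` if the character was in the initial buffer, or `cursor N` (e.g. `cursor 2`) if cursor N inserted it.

Answer: cursor 3

Derivation:
After op 1 (insert('y')): buffer="ysywdyy" (len 7), cursors c1@1 c2@3 c3@7, authorship 1.2...3
After op 2 (insert('k')): buffer="yksykwdyyk" (len 10), cursors c1@2 c2@5 c3@10, authorship 11.22...33
After op 3 (insert('u')): buffer="ykusykuwdyyku" (len 13), cursors c1@3 c2@7 c3@13, authorship 111.222...333
Authorship (.=original, N=cursor N): 1 1 1 . 2 2 2 . . . 3 3 3
Index 11: author = 3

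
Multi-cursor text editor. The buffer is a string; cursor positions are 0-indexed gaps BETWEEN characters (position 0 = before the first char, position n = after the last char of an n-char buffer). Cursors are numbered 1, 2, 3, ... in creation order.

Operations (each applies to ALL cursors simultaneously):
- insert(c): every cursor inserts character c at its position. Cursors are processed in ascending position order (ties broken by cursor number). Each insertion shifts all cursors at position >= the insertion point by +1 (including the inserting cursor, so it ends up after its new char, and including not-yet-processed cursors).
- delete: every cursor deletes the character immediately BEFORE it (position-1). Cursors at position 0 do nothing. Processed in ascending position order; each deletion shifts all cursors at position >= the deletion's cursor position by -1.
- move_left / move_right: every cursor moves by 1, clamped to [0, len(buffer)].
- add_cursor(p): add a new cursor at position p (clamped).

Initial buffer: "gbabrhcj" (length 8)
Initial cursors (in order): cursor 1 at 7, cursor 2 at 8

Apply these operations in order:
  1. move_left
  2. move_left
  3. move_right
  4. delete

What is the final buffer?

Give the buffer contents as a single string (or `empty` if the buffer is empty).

After op 1 (move_left): buffer="gbabrhcj" (len 8), cursors c1@6 c2@7, authorship ........
After op 2 (move_left): buffer="gbabrhcj" (len 8), cursors c1@5 c2@6, authorship ........
After op 3 (move_right): buffer="gbabrhcj" (len 8), cursors c1@6 c2@7, authorship ........
After op 4 (delete): buffer="gbabrj" (len 6), cursors c1@5 c2@5, authorship ......

Answer: gbabrj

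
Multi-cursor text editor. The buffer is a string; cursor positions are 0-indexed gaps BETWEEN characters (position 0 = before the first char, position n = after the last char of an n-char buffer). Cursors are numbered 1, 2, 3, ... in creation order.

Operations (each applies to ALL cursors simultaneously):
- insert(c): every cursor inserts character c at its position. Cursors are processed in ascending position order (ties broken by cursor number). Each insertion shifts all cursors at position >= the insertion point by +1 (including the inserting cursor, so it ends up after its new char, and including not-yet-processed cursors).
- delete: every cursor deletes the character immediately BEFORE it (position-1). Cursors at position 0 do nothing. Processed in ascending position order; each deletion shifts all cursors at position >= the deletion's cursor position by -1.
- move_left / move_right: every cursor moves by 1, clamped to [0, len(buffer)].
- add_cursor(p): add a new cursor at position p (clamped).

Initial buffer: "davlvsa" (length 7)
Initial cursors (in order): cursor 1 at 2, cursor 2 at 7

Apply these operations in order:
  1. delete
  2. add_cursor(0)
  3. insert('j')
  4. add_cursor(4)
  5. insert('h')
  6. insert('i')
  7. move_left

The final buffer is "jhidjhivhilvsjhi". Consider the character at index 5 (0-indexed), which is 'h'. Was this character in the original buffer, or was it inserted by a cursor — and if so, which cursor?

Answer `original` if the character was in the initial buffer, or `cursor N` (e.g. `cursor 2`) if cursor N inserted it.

Answer: cursor 1

Derivation:
After op 1 (delete): buffer="dvlvs" (len 5), cursors c1@1 c2@5, authorship .....
After op 2 (add_cursor(0)): buffer="dvlvs" (len 5), cursors c3@0 c1@1 c2@5, authorship .....
After op 3 (insert('j')): buffer="jdjvlvsj" (len 8), cursors c3@1 c1@3 c2@8, authorship 3.1....2
After op 4 (add_cursor(4)): buffer="jdjvlvsj" (len 8), cursors c3@1 c1@3 c4@4 c2@8, authorship 3.1....2
After op 5 (insert('h')): buffer="jhdjhvhlvsjh" (len 12), cursors c3@2 c1@5 c4@7 c2@12, authorship 33.11.4...22
After op 6 (insert('i')): buffer="jhidjhivhilvsjhi" (len 16), cursors c3@3 c1@7 c4@10 c2@16, authorship 333.111.44...222
After op 7 (move_left): buffer="jhidjhivhilvsjhi" (len 16), cursors c3@2 c1@6 c4@9 c2@15, authorship 333.111.44...222
Authorship (.=original, N=cursor N): 3 3 3 . 1 1 1 . 4 4 . . . 2 2 2
Index 5: author = 1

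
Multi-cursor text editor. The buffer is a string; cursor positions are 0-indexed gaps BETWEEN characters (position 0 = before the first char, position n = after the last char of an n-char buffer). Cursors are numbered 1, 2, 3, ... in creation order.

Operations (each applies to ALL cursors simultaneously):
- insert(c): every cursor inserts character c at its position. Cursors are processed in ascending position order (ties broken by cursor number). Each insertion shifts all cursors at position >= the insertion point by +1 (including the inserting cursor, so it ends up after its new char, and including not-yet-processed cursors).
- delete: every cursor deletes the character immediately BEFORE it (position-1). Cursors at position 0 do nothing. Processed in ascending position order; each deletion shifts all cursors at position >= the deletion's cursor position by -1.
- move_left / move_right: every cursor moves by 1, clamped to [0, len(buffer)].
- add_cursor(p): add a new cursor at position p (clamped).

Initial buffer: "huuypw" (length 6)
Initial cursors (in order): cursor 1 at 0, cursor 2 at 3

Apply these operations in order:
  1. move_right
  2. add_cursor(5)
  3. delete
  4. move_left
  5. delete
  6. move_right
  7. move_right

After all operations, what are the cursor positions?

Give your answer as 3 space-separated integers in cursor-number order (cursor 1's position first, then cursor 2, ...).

Answer: 2 2 2

Derivation:
After op 1 (move_right): buffer="huuypw" (len 6), cursors c1@1 c2@4, authorship ......
After op 2 (add_cursor(5)): buffer="huuypw" (len 6), cursors c1@1 c2@4 c3@5, authorship ......
After op 3 (delete): buffer="uuw" (len 3), cursors c1@0 c2@2 c3@2, authorship ...
After op 4 (move_left): buffer="uuw" (len 3), cursors c1@0 c2@1 c3@1, authorship ...
After op 5 (delete): buffer="uw" (len 2), cursors c1@0 c2@0 c3@0, authorship ..
After op 6 (move_right): buffer="uw" (len 2), cursors c1@1 c2@1 c3@1, authorship ..
After op 7 (move_right): buffer="uw" (len 2), cursors c1@2 c2@2 c3@2, authorship ..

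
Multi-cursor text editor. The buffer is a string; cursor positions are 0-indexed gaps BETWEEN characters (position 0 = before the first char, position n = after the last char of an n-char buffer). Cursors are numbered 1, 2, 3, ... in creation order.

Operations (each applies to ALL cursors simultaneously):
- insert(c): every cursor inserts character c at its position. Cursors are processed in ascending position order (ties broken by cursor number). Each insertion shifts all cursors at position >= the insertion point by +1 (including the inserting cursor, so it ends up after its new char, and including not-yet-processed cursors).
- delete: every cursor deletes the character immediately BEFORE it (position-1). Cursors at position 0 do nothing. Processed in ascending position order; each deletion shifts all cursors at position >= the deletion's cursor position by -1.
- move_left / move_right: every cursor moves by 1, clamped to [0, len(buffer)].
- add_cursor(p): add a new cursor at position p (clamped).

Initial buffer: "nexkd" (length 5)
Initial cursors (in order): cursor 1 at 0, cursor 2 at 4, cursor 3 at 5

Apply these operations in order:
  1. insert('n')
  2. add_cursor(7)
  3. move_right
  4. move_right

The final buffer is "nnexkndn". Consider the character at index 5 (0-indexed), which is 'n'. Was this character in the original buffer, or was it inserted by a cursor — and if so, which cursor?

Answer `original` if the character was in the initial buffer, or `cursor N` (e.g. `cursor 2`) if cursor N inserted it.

Answer: cursor 2

Derivation:
After op 1 (insert('n')): buffer="nnexkndn" (len 8), cursors c1@1 c2@6 c3@8, authorship 1....2.3
After op 2 (add_cursor(7)): buffer="nnexkndn" (len 8), cursors c1@1 c2@6 c4@7 c3@8, authorship 1....2.3
After op 3 (move_right): buffer="nnexkndn" (len 8), cursors c1@2 c2@7 c3@8 c4@8, authorship 1....2.3
After op 4 (move_right): buffer="nnexkndn" (len 8), cursors c1@3 c2@8 c3@8 c4@8, authorship 1....2.3
Authorship (.=original, N=cursor N): 1 . . . . 2 . 3
Index 5: author = 2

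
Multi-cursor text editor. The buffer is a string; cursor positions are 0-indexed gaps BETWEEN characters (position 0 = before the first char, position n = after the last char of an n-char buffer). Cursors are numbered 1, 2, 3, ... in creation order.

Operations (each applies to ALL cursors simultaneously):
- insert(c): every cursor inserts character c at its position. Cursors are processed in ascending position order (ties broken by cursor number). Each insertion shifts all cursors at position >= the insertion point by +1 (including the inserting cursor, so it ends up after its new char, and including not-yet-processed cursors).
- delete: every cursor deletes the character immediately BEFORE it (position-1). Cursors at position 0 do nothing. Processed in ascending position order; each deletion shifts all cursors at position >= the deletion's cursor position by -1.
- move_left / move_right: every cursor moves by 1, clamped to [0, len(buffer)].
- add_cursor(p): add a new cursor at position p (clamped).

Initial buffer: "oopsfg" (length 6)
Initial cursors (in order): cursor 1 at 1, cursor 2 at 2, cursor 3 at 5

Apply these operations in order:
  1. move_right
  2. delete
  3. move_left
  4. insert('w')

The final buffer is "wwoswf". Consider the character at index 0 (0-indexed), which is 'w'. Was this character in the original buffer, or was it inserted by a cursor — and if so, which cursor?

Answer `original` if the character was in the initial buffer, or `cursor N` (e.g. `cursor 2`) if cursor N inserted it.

After op 1 (move_right): buffer="oopsfg" (len 6), cursors c1@2 c2@3 c3@6, authorship ......
After op 2 (delete): buffer="osf" (len 3), cursors c1@1 c2@1 c3@3, authorship ...
After op 3 (move_left): buffer="osf" (len 3), cursors c1@0 c2@0 c3@2, authorship ...
After op 4 (insert('w')): buffer="wwoswf" (len 6), cursors c1@2 c2@2 c3@5, authorship 12..3.
Authorship (.=original, N=cursor N): 1 2 . . 3 .
Index 0: author = 1

Answer: cursor 1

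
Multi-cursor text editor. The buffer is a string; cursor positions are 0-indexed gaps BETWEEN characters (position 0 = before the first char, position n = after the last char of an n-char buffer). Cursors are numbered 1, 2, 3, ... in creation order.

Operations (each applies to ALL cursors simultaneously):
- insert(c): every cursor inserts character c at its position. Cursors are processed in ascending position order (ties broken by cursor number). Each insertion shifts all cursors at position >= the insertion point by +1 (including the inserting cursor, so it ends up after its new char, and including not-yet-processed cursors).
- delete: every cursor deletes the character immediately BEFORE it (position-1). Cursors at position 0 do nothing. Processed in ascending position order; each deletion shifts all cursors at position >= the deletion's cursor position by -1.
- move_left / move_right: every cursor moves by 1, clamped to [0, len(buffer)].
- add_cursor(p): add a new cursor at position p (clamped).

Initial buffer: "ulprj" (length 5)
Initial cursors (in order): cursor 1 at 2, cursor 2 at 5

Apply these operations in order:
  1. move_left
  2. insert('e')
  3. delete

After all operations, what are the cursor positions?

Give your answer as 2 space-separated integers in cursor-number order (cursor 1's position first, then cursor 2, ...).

Answer: 1 4

Derivation:
After op 1 (move_left): buffer="ulprj" (len 5), cursors c1@1 c2@4, authorship .....
After op 2 (insert('e')): buffer="uelprej" (len 7), cursors c1@2 c2@6, authorship .1...2.
After op 3 (delete): buffer="ulprj" (len 5), cursors c1@1 c2@4, authorship .....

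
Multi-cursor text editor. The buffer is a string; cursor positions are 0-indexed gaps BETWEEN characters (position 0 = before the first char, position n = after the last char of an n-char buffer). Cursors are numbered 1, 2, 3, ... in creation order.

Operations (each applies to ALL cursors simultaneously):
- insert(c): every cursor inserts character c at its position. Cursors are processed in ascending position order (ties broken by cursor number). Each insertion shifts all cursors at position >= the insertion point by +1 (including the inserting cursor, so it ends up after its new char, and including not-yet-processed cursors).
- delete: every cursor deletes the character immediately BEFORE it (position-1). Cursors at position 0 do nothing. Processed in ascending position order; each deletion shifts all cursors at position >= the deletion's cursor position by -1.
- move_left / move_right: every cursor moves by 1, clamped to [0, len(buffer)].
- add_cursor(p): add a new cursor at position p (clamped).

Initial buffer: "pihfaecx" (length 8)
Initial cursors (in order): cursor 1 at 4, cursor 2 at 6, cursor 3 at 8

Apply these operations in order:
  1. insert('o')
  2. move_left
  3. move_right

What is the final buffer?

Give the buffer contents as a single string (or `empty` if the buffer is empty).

Answer: pihfoaeocxo

Derivation:
After op 1 (insert('o')): buffer="pihfoaeocxo" (len 11), cursors c1@5 c2@8 c3@11, authorship ....1..2..3
After op 2 (move_left): buffer="pihfoaeocxo" (len 11), cursors c1@4 c2@7 c3@10, authorship ....1..2..3
After op 3 (move_right): buffer="pihfoaeocxo" (len 11), cursors c1@5 c2@8 c3@11, authorship ....1..2..3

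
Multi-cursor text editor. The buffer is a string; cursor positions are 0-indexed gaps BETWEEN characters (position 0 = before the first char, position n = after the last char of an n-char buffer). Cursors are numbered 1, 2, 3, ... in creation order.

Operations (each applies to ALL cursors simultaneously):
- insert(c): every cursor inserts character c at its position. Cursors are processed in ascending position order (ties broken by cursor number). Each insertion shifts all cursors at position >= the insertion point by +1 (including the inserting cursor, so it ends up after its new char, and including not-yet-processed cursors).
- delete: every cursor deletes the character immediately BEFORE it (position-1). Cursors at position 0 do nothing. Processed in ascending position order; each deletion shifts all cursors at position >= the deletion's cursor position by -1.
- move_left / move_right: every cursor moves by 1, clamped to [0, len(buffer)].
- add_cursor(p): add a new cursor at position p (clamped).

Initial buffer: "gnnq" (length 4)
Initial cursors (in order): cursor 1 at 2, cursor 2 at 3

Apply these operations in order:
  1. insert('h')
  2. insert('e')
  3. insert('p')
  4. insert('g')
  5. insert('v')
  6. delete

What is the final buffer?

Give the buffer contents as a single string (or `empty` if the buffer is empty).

After op 1 (insert('h')): buffer="gnhnhq" (len 6), cursors c1@3 c2@5, authorship ..1.2.
After op 2 (insert('e')): buffer="gnhenheq" (len 8), cursors c1@4 c2@7, authorship ..11.22.
After op 3 (insert('p')): buffer="gnhepnhepq" (len 10), cursors c1@5 c2@9, authorship ..111.222.
After op 4 (insert('g')): buffer="gnhepgnhepgq" (len 12), cursors c1@6 c2@11, authorship ..1111.2222.
After op 5 (insert('v')): buffer="gnhepgvnhepgvq" (len 14), cursors c1@7 c2@13, authorship ..11111.22222.
After op 6 (delete): buffer="gnhepgnhepgq" (len 12), cursors c1@6 c2@11, authorship ..1111.2222.

Answer: gnhepgnhepgq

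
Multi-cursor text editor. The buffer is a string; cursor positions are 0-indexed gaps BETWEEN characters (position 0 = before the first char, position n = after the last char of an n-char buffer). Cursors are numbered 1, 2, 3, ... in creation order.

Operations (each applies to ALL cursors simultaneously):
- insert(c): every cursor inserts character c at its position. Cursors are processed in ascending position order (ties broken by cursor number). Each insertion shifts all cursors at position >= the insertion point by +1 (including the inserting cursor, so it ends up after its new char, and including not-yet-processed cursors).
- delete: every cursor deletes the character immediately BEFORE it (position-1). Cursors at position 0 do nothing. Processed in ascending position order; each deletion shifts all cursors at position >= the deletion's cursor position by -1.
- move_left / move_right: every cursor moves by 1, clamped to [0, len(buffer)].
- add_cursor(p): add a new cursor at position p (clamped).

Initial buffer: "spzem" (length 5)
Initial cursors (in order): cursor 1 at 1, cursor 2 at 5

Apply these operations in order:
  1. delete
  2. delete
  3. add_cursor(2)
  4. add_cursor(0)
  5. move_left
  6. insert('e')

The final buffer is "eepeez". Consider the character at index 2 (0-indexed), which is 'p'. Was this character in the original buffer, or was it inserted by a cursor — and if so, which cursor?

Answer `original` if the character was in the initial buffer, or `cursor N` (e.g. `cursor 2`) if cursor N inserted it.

After op 1 (delete): buffer="pze" (len 3), cursors c1@0 c2@3, authorship ...
After op 2 (delete): buffer="pz" (len 2), cursors c1@0 c2@2, authorship ..
After op 3 (add_cursor(2)): buffer="pz" (len 2), cursors c1@0 c2@2 c3@2, authorship ..
After op 4 (add_cursor(0)): buffer="pz" (len 2), cursors c1@0 c4@0 c2@2 c3@2, authorship ..
After op 5 (move_left): buffer="pz" (len 2), cursors c1@0 c4@0 c2@1 c3@1, authorship ..
After op 6 (insert('e')): buffer="eepeez" (len 6), cursors c1@2 c4@2 c2@5 c3@5, authorship 14.23.
Authorship (.=original, N=cursor N): 1 4 . 2 3 .
Index 2: author = original

Answer: original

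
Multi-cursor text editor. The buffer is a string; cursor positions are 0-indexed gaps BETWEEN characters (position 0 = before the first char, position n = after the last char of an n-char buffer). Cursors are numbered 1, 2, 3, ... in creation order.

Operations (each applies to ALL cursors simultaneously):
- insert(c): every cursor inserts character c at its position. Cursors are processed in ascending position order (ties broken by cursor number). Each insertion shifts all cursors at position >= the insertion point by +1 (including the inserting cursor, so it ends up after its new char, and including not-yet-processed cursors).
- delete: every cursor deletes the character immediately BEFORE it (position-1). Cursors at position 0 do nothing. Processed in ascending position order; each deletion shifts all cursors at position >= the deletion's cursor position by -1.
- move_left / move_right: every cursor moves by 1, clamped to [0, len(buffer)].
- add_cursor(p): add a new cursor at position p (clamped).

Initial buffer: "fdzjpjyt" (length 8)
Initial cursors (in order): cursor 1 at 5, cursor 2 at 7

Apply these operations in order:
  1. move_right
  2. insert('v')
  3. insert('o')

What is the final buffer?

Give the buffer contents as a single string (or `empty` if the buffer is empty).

After op 1 (move_right): buffer="fdzjpjyt" (len 8), cursors c1@6 c2@8, authorship ........
After op 2 (insert('v')): buffer="fdzjpjvytv" (len 10), cursors c1@7 c2@10, authorship ......1..2
After op 3 (insert('o')): buffer="fdzjpjvoytvo" (len 12), cursors c1@8 c2@12, authorship ......11..22

Answer: fdzjpjvoytvo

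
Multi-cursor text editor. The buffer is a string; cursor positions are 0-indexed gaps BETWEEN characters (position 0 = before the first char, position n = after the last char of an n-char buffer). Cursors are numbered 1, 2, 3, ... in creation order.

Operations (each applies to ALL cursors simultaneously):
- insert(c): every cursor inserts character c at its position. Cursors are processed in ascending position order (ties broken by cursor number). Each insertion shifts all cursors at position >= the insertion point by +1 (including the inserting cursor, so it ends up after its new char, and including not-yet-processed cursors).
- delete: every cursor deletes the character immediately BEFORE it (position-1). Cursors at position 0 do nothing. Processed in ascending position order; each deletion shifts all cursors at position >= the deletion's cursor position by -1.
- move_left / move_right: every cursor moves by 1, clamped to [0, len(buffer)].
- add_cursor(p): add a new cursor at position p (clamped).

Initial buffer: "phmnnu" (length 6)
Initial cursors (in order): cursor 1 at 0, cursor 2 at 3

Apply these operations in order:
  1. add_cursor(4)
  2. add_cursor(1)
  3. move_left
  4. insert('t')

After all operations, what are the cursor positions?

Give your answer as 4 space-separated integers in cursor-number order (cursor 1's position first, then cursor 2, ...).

After op 1 (add_cursor(4)): buffer="phmnnu" (len 6), cursors c1@0 c2@3 c3@4, authorship ......
After op 2 (add_cursor(1)): buffer="phmnnu" (len 6), cursors c1@0 c4@1 c2@3 c3@4, authorship ......
After op 3 (move_left): buffer="phmnnu" (len 6), cursors c1@0 c4@0 c2@2 c3@3, authorship ......
After op 4 (insert('t')): buffer="ttphtmtnnu" (len 10), cursors c1@2 c4@2 c2@5 c3@7, authorship 14..2.3...

Answer: 2 5 7 2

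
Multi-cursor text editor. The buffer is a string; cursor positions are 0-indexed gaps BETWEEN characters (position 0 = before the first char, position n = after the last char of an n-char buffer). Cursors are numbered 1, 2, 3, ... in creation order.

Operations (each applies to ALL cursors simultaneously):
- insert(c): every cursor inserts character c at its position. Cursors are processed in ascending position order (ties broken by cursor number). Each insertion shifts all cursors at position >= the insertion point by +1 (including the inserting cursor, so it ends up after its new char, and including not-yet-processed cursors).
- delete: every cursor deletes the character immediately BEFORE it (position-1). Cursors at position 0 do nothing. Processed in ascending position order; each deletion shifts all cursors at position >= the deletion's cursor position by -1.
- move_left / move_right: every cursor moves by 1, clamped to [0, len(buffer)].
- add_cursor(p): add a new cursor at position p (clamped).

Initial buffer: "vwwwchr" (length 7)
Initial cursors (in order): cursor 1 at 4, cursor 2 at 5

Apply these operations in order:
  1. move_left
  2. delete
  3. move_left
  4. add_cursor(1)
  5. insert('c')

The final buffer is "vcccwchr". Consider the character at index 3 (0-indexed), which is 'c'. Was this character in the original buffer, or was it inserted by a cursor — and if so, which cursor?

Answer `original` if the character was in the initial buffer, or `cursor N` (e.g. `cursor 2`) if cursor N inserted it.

Answer: cursor 3

Derivation:
After op 1 (move_left): buffer="vwwwchr" (len 7), cursors c1@3 c2@4, authorship .......
After op 2 (delete): buffer="vwchr" (len 5), cursors c1@2 c2@2, authorship .....
After op 3 (move_left): buffer="vwchr" (len 5), cursors c1@1 c2@1, authorship .....
After op 4 (add_cursor(1)): buffer="vwchr" (len 5), cursors c1@1 c2@1 c3@1, authorship .....
After op 5 (insert('c')): buffer="vcccwchr" (len 8), cursors c1@4 c2@4 c3@4, authorship .123....
Authorship (.=original, N=cursor N): . 1 2 3 . . . .
Index 3: author = 3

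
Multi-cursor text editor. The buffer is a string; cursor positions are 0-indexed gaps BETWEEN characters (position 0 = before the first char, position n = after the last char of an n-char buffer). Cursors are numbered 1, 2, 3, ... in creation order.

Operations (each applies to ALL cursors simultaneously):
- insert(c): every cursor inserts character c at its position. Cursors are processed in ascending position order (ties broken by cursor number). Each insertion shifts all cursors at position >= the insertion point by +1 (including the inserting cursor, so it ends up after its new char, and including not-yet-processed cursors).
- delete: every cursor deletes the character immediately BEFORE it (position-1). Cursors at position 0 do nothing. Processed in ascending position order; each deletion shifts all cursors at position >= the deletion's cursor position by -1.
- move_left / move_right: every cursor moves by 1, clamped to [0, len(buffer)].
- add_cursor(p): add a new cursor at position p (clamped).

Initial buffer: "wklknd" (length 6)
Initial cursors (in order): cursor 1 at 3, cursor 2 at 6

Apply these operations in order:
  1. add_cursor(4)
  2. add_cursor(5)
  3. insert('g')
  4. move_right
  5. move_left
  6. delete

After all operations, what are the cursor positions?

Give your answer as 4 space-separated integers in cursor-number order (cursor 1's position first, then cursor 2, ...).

After op 1 (add_cursor(4)): buffer="wklknd" (len 6), cursors c1@3 c3@4 c2@6, authorship ......
After op 2 (add_cursor(5)): buffer="wklknd" (len 6), cursors c1@3 c3@4 c4@5 c2@6, authorship ......
After op 3 (insert('g')): buffer="wklgkgngdg" (len 10), cursors c1@4 c3@6 c4@8 c2@10, authorship ...1.3.4.2
After op 4 (move_right): buffer="wklgkgngdg" (len 10), cursors c1@5 c3@7 c4@9 c2@10, authorship ...1.3.4.2
After op 5 (move_left): buffer="wklgkgngdg" (len 10), cursors c1@4 c3@6 c4@8 c2@9, authorship ...1.3.4.2
After op 6 (delete): buffer="wklkng" (len 6), cursors c1@3 c3@4 c2@5 c4@5, authorship .....2

Answer: 3 5 4 5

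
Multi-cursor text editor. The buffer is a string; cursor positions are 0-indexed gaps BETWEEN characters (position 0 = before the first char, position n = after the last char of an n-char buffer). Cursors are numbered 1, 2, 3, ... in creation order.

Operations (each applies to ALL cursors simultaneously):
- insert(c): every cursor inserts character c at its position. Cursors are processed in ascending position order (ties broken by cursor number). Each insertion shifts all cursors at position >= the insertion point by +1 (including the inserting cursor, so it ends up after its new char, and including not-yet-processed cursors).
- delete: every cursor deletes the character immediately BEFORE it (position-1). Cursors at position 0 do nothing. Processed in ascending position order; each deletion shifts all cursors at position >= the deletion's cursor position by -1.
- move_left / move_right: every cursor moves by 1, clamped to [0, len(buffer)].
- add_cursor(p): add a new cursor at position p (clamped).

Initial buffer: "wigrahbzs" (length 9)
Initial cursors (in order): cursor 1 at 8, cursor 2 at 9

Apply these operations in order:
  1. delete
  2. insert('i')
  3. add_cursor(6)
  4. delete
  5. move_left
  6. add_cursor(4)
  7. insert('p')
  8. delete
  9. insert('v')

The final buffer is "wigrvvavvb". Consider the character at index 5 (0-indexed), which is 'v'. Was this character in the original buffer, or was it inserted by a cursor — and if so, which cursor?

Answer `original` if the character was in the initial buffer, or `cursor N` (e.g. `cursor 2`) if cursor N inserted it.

Answer: cursor 4

Derivation:
After op 1 (delete): buffer="wigrahb" (len 7), cursors c1@7 c2@7, authorship .......
After op 2 (insert('i')): buffer="wigrahbii" (len 9), cursors c1@9 c2@9, authorship .......12
After op 3 (add_cursor(6)): buffer="wigrahbii" (len 9), cursors c3@6 c1@9 c2@9, authorship .......12
After op 4 (delete): buffer="wigrab" (len 6), cursors c3@5 c1@6 c2@6, authorship ......
After op 5 (move_left): buffer="wigrab" (len 6), cursors c3@4 c1@5 c2@5, authorship ......
After op 6 (add_cursor(4)): buffer="wigrab" (len 6), cursors c3@4 c4@4 c1@5 c2@5, authorship ......
After op 7 (insert('p')): buffer="wigrppappb" (len 10), cursors c3@6 c4@6 c1@9 c2@9, authorship ....34.12.
After op 8 (delete): buffer="wigrab" (len 6), cursors c3@4 c4@4 c1@5 c2@5, authorship ......
After op 9 (insert('v')): buffer="wigrvvavvb" (len 10), cursors c3@6 c4@6 c1@9 c2@9, authorship ....34.12.
Authorship (.=original, N=cursor N): . . . . 3 4 . 1 2 .
Index 5: author = 4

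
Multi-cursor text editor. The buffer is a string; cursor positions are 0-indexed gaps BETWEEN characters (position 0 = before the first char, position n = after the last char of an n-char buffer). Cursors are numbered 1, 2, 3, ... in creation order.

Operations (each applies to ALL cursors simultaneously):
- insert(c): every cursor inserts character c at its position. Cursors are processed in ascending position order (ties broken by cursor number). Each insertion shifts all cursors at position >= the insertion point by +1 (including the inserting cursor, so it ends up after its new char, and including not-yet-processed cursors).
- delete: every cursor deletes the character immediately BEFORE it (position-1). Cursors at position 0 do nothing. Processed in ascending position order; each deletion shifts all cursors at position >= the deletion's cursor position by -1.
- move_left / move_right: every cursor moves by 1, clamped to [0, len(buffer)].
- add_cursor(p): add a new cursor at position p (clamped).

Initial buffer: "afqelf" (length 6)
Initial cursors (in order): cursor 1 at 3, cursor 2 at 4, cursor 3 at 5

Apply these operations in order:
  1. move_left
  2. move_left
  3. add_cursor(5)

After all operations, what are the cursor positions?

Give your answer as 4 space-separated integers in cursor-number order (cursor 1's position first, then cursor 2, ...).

After op 1 (move_left): buffer="afqelf" (len 6), cursors c1@2 c2@3 c3@4, authorship ......
After op 2 (move_left): buffer="afqelf" (len 6), cursors c1@1 c2@2 c3@3, authorship ......
After op 3 (add_cursor(5)): buffer="afqelf" (len 6), cursors c1@1 c2@2 c3@3 c4@5, authorship ......

Answer: 1 2 3 5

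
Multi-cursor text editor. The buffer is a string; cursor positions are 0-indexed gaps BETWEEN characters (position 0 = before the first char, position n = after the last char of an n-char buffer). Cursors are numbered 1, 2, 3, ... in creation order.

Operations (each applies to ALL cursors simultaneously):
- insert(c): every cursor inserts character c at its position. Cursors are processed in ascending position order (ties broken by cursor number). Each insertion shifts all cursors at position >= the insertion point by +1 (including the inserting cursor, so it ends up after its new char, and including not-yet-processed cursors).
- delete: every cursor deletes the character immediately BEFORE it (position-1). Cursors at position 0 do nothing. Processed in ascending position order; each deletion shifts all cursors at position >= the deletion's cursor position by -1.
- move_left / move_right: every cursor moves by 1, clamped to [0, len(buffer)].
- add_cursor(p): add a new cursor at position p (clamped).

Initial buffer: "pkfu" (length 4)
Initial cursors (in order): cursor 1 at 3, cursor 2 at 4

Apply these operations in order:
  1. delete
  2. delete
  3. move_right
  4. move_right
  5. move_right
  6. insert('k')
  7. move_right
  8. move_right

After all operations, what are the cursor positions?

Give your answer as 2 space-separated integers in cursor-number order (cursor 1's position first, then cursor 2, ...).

Answer: 2 2

Derivation:
After op 1 (delete): buffer="pk" (len 2), cursors c1@2 c2@2, authorship ..
After op 2 (delete): buffer="" (len 0), cursors c1@0 c2@0, authorship 
After op 3 (move_right): buffer="" (len 0), cursors c1@0 c2@0, authorship 
After op 4 (move_right): buffer="" (len 0), cursors c1@0 c2@0, authorship 
After op 5 (move_right): buffer="" (len 0), cursors c1@0 c2@0, authorship 
After op 6 (insert('k')): buffer="kk" (len 2), cursors c1@2 c2@2, authorship 12
After op 7 (move_right): buffer="kk" (len 2), cursors c1@2 c2@2, authorship 12
After op 8 (move_right): buffer="kk" (len 2), cursors c1@2 c2@2, authorship 12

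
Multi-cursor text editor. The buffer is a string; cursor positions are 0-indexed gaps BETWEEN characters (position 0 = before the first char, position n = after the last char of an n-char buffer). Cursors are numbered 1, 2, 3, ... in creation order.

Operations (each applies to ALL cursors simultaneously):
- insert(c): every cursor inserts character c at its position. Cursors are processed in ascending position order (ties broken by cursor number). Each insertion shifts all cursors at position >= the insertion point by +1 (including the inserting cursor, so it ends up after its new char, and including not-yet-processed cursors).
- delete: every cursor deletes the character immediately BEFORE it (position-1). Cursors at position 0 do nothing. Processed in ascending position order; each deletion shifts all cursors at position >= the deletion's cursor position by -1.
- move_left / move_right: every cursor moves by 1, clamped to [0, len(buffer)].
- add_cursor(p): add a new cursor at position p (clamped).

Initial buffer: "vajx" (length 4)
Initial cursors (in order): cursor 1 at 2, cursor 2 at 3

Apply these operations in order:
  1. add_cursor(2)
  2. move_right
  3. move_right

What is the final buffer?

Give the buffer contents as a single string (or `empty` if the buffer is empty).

After op 1 (add_cursor(2)): buffer="vajx" (len 4), cursors c1@2 c3@2 c2@3, authorship ....
After op 2 (move_right): buffer="vajx" (len 4), cursors c1@3 c3@3 c2@4, authorship ....
After op 3 (move_right): buffer="vajx" (len 4), cursors c1@4 c2@4 c3@4, authorship ....

Answer: vajx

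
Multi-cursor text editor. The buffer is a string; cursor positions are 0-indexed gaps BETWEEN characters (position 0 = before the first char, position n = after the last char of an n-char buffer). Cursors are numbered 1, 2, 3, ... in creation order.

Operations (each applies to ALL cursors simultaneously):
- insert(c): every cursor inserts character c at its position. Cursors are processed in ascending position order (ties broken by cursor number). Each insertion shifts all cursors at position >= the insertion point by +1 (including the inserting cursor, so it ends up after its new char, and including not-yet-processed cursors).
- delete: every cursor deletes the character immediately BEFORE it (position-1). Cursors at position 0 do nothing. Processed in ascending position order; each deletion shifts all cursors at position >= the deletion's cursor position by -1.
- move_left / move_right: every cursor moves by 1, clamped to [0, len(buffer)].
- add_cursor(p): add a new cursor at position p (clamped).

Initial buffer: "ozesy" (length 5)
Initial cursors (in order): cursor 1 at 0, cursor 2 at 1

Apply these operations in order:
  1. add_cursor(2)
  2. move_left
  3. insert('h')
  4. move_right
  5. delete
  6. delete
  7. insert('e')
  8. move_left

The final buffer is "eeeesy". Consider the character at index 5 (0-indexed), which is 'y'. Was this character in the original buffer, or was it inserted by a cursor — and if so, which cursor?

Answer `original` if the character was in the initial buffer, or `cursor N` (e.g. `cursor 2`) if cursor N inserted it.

After op 1 (add_cursor(2)): buffer="ozesy" (len 5), cursors c1@0 c2@1 c3@2, authorship .....
After op 2 (move_left): buffer="ozesy" (len 5), cursors c1@0 c2@0 c3@1, authorship .....
After op 3 (insert('h')): buffer="hhohzesy" (len 8), cursors c1@2 c2@2 c3@4, authorship 12.3....
After op 4 (move_right): buffer="hhohzesy" (len 8), cursors c1@3 c2@3 c3@5, authorship 12.3....
After op 5 (delete): buffer="hhesy" (len 5), cursors c1@1 c2@1 c3@2, authorship 13...
After op 6 (delete): buffer="esy" (len 3), cursors c1@0 c2@0 c3@0, authorship ...
After op 7 (insert('e')): buffer="eeeesy" (len 6), cursors c1@3 c2@3 c3@3, authorship 123...
After op 8 (move_left): buffer="eeeesy" (len 6), cursors c1@2 c2@2 c3@2, authorship 123...
Authorship (.=original, N=cursor N): 1 2 3 . . .
Index 5: author = original

Answer: original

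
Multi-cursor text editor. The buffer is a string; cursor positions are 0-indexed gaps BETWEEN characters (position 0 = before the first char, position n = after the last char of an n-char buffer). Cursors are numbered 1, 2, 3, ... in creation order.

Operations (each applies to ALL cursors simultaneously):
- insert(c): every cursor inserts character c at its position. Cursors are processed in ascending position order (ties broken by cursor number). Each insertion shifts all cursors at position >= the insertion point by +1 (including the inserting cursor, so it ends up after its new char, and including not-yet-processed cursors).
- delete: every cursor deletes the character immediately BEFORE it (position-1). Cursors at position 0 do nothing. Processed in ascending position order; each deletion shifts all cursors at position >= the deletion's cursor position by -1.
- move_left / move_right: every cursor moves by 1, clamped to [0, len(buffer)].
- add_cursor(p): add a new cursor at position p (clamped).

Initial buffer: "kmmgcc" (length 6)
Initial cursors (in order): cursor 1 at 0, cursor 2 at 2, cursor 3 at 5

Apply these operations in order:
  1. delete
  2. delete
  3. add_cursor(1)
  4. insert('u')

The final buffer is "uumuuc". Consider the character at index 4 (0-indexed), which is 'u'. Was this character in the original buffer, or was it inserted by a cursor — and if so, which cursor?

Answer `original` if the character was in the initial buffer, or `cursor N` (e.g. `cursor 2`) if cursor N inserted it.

After op 1 (delete): buffer="kmgc" (len 4), cursors c1@0 c2@1 c3@3, authorship ....
After op 2 (delete): buffer="mc" (len 2), cursors c1@0 c2@0 c3@1, authorship ..
After op 3 (add_cursor(1)): buffer="mc" (len 2), cursors c1@0 c2@0 c3@1 c4@1, authorship ..
After op 4 (insert('u')): buffer="uumuuc" (len 6), cursors c1@2 c2@2 c3@5 c4@5, authorship 12.34.
Authorship (.=original, N=cursor N): 1 2 . 3 4 .
Index 4: author = 4

Answer: cursor 4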